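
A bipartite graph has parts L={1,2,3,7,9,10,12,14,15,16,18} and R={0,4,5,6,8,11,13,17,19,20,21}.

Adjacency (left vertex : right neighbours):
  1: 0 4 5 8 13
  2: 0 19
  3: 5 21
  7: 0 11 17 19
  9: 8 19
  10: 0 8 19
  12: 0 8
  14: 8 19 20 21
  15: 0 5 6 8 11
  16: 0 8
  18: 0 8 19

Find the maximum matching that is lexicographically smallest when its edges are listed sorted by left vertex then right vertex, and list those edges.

Lex-smallest maximum matching: {(1,4), (2,0), (3,5), (7,11), (9,8), (10,19), (14,20), (15,6)}

|M| = 8 (so the lex-smallest maximum matching has 8 edges)
process left vertices in ascending order; for each, take the smallest-labelled available neighbour that still permits 8 edges overall, or leave it unmatched if none does
lex-smallest matching: {1-4, 2-0, 3-5, 7-11, 9-8, 10-19, 14-20, 15-6}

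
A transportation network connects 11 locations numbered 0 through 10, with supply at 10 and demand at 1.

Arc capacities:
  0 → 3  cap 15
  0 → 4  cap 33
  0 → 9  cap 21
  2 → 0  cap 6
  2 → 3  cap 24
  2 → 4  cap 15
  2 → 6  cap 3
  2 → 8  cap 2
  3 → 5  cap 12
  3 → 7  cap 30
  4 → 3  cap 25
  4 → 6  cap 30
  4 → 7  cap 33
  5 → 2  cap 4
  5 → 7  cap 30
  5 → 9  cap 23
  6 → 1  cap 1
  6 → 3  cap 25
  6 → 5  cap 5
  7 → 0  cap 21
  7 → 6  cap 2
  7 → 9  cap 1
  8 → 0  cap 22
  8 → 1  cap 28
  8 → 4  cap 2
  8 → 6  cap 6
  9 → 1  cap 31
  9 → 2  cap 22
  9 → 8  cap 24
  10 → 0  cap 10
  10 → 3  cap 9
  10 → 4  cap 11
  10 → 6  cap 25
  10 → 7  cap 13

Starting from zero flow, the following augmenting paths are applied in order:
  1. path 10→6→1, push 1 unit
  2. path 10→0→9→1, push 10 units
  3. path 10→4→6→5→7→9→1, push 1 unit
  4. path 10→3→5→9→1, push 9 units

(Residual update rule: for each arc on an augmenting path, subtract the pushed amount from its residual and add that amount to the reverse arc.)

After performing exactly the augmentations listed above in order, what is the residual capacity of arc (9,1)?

Residual capacity of (9,1): 11

after path 1 (10→6→1, push 1): res(9,1)=31
after path 2 (10→0→9→1, push 10): res(9,1)=21
after path 3 (10→4→6→5→7→9→1, push 1): res(9,1)=20
after path 4 (10→3→5→9→1, push 9): res(9,1)=11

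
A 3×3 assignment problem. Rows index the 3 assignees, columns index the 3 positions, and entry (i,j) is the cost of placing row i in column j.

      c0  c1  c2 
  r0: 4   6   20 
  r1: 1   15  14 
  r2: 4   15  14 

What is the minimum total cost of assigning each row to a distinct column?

optimal assignment: row0→col1 (cost 6), row1→col0 (cost 1), row2→col2 (cost 14)
total = 6 + 1 + 14 = 21

Minimum assignment cost: 21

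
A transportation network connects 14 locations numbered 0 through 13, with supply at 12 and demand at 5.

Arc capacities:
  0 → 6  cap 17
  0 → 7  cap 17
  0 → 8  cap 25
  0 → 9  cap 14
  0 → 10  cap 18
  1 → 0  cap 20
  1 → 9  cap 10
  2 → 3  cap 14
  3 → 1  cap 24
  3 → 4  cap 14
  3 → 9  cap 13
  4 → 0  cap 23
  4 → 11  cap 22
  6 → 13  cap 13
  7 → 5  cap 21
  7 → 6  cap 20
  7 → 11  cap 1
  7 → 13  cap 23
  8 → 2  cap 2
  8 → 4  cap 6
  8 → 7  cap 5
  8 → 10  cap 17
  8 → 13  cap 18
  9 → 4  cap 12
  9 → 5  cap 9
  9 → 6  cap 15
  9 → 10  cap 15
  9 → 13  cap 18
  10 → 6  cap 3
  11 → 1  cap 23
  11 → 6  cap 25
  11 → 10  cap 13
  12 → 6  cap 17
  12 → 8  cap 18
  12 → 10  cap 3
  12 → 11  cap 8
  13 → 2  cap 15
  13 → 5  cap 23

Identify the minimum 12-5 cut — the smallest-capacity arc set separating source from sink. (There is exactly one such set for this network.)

augment #1: 12→6→13→5 push 13
augment #2: 12→8→7→5 push 5
augment #3: 12→8→13→5 push 10
augment #4: 12→11→1→9→5 push 8
augment #5: 12→8→2→3→9→5 push 1
augment #6: 12→8→4→0→7→5 push 2
max flow = 39; residual-reachable set from 12 gives S-side
cut edges (S→T): {(6,13), (12,8), (12,11)} total cap 39

Min-cut arcs: {(6,13), (12,8), (12,11)} (total capacity 39)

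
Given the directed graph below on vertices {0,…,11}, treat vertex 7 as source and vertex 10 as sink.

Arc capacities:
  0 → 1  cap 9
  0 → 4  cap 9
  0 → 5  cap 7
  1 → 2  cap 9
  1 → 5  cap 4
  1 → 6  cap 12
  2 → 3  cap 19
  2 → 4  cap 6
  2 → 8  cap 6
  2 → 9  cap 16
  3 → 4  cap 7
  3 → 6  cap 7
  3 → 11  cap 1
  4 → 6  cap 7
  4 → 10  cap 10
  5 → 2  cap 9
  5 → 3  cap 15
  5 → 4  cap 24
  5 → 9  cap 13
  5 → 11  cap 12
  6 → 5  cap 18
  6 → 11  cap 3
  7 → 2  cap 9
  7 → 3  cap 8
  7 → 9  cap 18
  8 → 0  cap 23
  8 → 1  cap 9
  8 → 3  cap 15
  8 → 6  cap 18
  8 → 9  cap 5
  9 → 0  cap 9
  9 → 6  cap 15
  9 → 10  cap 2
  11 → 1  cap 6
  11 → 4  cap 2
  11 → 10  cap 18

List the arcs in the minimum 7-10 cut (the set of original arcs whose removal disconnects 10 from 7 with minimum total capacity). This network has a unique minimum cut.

augment #1: 7→9→10 push 2
augment #2: 7→2→4→10 push 6
augment #3: 7→3→4→10 push 4
augment #4: 7→3→11→10 push 1
augment #5: 7→3→6→11→10 push 3
augment #6: 7→9→0→5→11→10 push 7
augment #7: 7→9→6→5→11→10 push 5
max flow = 28; residual-reachable set from 7 gives S-side
cut edges (S→T): {(3,11), (4,10), (5,11), (6,11), (9,10)} total cap 28

Min-cut arcs: {(3,11), (4,10), (5,11), (6,11), (9,10)} (total capacity 28)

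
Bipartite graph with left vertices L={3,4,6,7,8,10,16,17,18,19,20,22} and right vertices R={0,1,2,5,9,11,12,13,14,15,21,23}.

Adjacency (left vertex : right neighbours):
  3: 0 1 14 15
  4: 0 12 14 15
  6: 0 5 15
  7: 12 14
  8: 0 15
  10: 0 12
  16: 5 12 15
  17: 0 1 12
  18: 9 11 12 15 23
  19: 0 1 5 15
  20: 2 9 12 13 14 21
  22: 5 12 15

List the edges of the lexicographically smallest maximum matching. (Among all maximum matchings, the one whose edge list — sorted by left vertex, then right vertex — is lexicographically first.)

Lex-smallest maximum matching: {(3,0), (4,12), (6,5), (7,14), (8,15), (17,1), (18,9), (20,2)}

|M| = 8 (so the lex-smallest maximum matching has 8 edges)
process left vertices in ascending order; for each, take the smallest-labelled available neighbour that still permits 8 edges overall, or leave it unmatched if none does
lex-smallest matching: {3-0, 4-12, 6-5, 7-14, 8-15, 17-1, 18-9, 20-2}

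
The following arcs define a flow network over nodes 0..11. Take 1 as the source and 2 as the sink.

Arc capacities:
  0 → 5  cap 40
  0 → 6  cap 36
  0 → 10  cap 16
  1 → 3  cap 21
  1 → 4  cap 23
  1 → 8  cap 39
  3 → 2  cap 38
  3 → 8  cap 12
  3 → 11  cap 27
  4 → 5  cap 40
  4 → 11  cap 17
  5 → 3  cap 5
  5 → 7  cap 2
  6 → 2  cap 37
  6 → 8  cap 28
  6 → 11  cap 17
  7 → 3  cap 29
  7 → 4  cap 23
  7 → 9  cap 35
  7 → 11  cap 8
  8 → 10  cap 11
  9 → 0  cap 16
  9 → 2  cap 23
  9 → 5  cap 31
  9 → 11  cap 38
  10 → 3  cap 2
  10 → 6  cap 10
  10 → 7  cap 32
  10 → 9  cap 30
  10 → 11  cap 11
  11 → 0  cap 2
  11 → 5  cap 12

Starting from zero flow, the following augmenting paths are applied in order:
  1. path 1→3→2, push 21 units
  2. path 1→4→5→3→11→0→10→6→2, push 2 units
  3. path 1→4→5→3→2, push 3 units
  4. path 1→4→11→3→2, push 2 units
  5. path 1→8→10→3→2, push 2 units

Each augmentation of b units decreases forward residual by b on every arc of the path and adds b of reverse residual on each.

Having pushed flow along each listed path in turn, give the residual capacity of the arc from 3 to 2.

Residual capacity of (3,2): 10

after path 1 (1→3→2, push 21): res(3,2)=17
after path 2 (1→4→5→3→11→0→10→6→2, push 2): res(3,2)=17
after path 3 (1→4→5→3→2, push 3): res(3,2)=14
after path 4 (1→4→11→3→2, push 2): res(3,2)=12
after path 5 (1→8→10→3→2, push 2): res(3,2)=10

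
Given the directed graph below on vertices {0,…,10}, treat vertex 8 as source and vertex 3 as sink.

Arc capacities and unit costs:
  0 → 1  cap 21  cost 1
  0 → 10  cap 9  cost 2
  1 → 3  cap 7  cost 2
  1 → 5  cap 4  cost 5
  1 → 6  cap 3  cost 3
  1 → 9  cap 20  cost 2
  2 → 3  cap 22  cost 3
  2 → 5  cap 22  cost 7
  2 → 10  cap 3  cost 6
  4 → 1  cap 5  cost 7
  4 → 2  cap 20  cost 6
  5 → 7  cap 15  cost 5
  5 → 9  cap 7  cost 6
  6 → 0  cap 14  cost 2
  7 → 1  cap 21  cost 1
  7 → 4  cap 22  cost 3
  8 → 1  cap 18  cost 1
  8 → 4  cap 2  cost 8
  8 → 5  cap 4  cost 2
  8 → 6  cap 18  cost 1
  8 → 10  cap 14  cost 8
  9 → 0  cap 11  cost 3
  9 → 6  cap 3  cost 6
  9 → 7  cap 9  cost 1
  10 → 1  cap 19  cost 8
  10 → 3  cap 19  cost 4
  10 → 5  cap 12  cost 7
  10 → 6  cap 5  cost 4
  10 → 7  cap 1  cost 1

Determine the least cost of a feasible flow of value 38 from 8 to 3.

shortest-cost path #1: 8→1→3 push 7 @ unit cost 3 (adds 21)
shortest-cost path #2: 8→6→0→10→3 push 9 @ unit cost 9 (adds 81)
shortest-cost path #3: 8→10→3 push 10 @ unit cost 12 (adds 120)
shortest-cost path #4: 8→1→9→7→4→2→3 push 9 @ unit cost 16 (adds 144)
shortest-cost path #5: 8→4→2→3 push 2 @ unit cost 17 (adds 34)
shortest-cost path #6: 8→5→7→4→2→3 push 1 @ unit cost 19 (adds 19)
total cost = 419

Minimum cost for 38 units: 419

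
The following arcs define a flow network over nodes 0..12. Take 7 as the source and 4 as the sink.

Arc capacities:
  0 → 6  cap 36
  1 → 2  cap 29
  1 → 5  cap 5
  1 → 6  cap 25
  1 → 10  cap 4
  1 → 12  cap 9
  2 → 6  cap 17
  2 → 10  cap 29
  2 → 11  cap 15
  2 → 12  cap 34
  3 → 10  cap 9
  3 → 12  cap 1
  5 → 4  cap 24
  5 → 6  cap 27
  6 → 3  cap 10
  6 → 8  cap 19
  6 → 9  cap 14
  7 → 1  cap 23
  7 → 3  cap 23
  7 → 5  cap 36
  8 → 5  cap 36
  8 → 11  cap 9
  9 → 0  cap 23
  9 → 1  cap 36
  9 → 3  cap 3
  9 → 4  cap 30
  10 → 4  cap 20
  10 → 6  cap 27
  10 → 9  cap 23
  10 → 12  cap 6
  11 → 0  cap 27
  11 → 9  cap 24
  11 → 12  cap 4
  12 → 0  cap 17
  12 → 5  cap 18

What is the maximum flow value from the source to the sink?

augment #1: 7→5→4 bottleneck 24, total now 24
augment #2: 7→1→10→4 bottleneck 4, total now 28
augment #3: 7→3→10→4 bottleneck 9, total now 37
augment #4: 7→1→2→10→4 bottleneck 7, total now 44
augment #5: 7→1→6→9→4 bottleneck 12, total now 56
augment #6: 7→5→6→9→4 bottleneck 2, total now 58
augment #7: 7→5→6→8→11→9→4 bottleneck 9, total now 67
augment #8: 7→5→6→1→2→10→9→4 bottleneck 1, total now 68
augment #9: 7→3→12→0→6→1→2→10→9→4 bottleneck 1, total now 69

Maximum flow value: 69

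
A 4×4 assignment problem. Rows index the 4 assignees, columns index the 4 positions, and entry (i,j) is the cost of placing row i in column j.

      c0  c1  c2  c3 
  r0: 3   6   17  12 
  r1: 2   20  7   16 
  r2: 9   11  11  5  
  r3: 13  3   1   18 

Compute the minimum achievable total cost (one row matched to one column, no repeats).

optimal assignment: row0→col1 (cost 6), row1→col0 (cost 2), row2→col3 (cost 5), row3→col2 (cost 1)
total = 6 + 2 + 5 + 1 = 14

Minimum assignment cost: 14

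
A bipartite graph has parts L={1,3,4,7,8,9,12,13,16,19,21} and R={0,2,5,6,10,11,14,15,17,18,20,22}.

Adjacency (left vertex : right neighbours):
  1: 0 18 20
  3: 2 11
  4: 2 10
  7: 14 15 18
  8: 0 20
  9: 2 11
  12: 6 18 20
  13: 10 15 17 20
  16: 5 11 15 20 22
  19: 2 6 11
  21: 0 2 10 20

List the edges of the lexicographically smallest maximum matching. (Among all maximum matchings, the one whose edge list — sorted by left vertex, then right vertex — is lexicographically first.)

|M| = 10 (so the lex-smallest maximum matching has 10 edges)
process left vertices in ascending order; for each, take the smallest-labelled available neighbour that still permits 10 edges overall, or leave it unmatched if none does
lex-smallest matching: {1-0, 3-2, 4-10, 7-14, 8-20, 9-11, 12-18, 13-15, 16-5, 19-6}

Lex-smallest maximum matching: {(1,0), (3,2), (4,10), (7,14), (8,20), (9,11), (12,18), (13,15), (16,5), (19,6)}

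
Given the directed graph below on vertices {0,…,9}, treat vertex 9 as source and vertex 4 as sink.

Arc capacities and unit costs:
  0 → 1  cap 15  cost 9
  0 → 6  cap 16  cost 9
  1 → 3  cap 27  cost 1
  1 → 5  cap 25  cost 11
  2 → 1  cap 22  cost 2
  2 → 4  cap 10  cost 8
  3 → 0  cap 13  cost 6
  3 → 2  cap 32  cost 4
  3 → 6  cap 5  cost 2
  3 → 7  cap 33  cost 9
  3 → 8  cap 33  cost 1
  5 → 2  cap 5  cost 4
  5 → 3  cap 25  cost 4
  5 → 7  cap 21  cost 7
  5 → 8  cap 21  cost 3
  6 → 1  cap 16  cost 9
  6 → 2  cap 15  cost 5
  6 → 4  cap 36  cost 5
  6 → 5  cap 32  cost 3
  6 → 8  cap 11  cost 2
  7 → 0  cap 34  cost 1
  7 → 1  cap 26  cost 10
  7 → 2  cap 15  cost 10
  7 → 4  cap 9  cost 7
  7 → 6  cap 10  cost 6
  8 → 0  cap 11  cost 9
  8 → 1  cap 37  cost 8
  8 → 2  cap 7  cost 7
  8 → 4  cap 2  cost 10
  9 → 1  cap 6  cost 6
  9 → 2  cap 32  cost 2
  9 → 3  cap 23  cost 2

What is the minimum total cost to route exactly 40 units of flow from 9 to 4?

shortest-cost path #1: 9→3→6→4 push 5 @ unit cost 9 (adds 45)
shortest-cost path #2: 9→2→4 push 10 @ unit cost 10 (adds 100)
shortest-cost path #3: 9→3→8→4 push 2 @ unit cost 13 (adds 26)
shortest-cost path #4: 9→3→7→4 push 9 @ unit cost 18 (adds 162)
shortest-cost path #5: 9→3→7→6→4 push 7 @ unit cost 22 (adds 154)
shortest-cost path #6: 9→2→1→3→7→6→4 push 3 @ unit cost 25 (adds 75)
shortest-cost path #7: 9→2→1→3→0→6→4 push 4 @ unit cost 25 (adds 100)
total cost = 662

Minimum cost for 40 units: 662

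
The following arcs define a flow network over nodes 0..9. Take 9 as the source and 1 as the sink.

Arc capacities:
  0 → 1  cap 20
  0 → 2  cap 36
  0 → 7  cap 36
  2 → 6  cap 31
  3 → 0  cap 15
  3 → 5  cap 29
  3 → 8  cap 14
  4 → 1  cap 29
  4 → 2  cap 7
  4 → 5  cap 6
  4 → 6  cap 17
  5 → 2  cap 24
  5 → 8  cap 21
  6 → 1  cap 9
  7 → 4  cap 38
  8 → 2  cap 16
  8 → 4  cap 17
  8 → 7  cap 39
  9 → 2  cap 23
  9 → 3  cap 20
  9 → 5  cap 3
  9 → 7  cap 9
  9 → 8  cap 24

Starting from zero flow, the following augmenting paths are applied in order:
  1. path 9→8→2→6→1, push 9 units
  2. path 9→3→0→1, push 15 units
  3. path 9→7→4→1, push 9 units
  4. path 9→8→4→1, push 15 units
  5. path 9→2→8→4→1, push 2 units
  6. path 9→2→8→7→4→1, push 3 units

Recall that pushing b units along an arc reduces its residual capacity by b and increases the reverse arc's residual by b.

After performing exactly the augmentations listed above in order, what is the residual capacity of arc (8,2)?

Residual capacity of (8,2): 12

after path 1 (9→8→2→6→1, push 9): res(8,2)=7
after path 2 (9→3→0→1, push 15): res(8,2)=7
after path 3 (9→7→4→1, push 9): res(8,2)=7
after path 4 (9→8→4→1, push 15): res(8,2)=7
after path 5 (9→2→8→4→1, push 2): res(8,2)=9
after path 6 (9→2→8→7→4→1, push 3): res(8,2)=12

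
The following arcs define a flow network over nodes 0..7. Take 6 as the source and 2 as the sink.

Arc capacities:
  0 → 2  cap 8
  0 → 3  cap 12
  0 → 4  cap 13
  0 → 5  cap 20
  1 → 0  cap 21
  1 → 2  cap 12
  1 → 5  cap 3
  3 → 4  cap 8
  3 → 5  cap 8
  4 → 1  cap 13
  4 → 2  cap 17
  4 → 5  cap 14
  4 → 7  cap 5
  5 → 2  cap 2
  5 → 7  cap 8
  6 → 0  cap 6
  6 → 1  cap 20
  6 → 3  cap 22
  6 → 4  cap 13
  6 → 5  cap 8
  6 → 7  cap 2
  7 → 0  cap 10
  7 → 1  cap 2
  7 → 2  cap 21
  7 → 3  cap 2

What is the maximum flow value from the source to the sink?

Maximum flow value: 54

augment #1: 6→0→2 bottleneck 6, total now 6
augment #2: 6→1→2 bottleneck 12, total now 18
augment #3: 6→4→2 bottleneck 13, total now 31
augment #4: 6→5→2 bottleneck 2, total now 33
augment #5: 6→7→2 bottleneck 2, total now 35
augment #6: 6→1→0→2 bottleneck 2, total now 37
augment #7: 6→3→4→2 bottleneck 4, total now 41
augment #8: 6→5→7→2 bottleneck 6, total now 47
augment #9: 6→1→5→7→2 bottleneck 2, total now 49
augment #10: 6→3→4→7→2 bottleneck 4, total now 53
augment #11: 6→1→0→4→7→2 bottleneck 1, total now 54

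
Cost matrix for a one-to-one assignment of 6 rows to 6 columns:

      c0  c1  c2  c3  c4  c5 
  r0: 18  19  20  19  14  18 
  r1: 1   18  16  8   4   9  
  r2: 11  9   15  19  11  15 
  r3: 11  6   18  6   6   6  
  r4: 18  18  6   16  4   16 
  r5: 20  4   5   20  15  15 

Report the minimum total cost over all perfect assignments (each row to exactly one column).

optimal assignment: row0→col5 (cost 18), row1→col0 (cost 1), row2→col1 (cost 9), row3→col3 (cost 6), row4→col4 (cost 4), row5→col2 (cost 5)
total = 18 + 1 + 9 + 6 + 4 + 5 = 43

Minimum assignment cost: 43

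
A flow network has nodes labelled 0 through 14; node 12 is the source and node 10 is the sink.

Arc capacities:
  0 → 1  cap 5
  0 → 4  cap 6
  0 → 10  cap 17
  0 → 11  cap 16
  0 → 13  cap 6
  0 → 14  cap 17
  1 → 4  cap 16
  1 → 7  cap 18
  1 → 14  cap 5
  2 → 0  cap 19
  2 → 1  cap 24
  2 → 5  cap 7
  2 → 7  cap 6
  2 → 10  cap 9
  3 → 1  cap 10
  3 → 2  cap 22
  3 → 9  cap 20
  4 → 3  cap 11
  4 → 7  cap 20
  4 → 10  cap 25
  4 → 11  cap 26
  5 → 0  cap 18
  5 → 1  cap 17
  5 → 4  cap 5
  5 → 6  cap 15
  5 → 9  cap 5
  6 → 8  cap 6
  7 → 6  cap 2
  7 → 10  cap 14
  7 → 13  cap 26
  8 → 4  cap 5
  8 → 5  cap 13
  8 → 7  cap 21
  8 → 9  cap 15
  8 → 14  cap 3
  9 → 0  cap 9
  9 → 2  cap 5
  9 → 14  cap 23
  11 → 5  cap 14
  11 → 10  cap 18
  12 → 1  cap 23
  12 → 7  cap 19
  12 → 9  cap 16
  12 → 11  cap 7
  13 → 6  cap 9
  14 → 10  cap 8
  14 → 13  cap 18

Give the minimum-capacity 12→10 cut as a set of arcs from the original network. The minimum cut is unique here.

Min-cut arcs: {(1,4), (1,14), (6,8), (7,10), (12,9), (12,11)} (total capacity 64)

augment #1: 12→7→10 push 14
augment #2: 12→11→10 push 7
augment #3: 12→1→4→10 push 16
augment #4: 12→1→14→10 push 5
augment #5: 12→9→0→10 push 9
augment #6: 12→9→2→10 push 5
augment #7: 12→9→14→10 push 2
augment #8: 12→7→6→8→4→10 push 2
augment #9: 12→7→13→6→8→4→10 push 3
augment #10: 12→1→7→13→6→8→14→10 push 1
max flow = 64; residual-reachable set from 12 gives S-side
cut edges (S→T): {(1,4), (1,14), (6,8), (7,10), (12,9), (12,11)} total cap 64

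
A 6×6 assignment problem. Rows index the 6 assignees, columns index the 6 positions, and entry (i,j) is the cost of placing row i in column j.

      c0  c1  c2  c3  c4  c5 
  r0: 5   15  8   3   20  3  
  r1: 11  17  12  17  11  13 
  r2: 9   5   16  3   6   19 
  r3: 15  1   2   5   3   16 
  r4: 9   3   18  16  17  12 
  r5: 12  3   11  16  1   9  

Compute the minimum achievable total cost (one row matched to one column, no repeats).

optimal assignment: row0→col5 (cost 3), row1→col0 (cost 11), row2→col3 (cost 3), row3→col2 (cost 2), row4→col1 (cost 3), row5→col4 (cost 1)
total = 3 + 11 + 3 + 2 + 3 + 1 = 23

Minimum assignment cost: 23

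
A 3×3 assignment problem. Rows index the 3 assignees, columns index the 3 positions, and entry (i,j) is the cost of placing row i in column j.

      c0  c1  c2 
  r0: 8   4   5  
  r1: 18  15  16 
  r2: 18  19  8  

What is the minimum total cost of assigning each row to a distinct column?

optimal assignment: row0→col1 (cost 4), row1→col0 (cost 18), row2→col2 (cost 8)
total = 4 + 18 + 8 = 30

Minimum assignment cost: 30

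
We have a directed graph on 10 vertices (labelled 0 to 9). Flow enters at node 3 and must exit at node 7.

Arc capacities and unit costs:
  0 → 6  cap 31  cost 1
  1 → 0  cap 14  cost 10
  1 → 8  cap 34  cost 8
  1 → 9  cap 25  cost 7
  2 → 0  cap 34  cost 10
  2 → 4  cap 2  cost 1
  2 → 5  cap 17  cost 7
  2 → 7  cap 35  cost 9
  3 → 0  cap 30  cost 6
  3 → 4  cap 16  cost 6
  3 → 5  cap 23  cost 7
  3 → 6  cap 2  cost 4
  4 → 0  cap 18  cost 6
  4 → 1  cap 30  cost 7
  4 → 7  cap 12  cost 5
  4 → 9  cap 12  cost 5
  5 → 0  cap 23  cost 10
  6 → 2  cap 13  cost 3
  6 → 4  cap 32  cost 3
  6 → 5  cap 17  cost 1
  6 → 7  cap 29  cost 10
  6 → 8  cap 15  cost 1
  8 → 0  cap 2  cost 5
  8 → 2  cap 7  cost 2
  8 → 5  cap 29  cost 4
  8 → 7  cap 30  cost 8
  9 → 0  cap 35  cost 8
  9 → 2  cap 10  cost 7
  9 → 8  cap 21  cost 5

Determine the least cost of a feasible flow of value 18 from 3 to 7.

shortest-cost path #1: 3→4→7 push 12 @ unit cost 11 (adds 132)
shortest-cost path #2: 3→6→8→7 push 2 @ unit cost 13 (adds 26)
shortest-cost path #3: 3→0→6→8→7 push 4 @ unit cost 16 (adds 64)
total cost = 222

Minimum cost for 18 units: 222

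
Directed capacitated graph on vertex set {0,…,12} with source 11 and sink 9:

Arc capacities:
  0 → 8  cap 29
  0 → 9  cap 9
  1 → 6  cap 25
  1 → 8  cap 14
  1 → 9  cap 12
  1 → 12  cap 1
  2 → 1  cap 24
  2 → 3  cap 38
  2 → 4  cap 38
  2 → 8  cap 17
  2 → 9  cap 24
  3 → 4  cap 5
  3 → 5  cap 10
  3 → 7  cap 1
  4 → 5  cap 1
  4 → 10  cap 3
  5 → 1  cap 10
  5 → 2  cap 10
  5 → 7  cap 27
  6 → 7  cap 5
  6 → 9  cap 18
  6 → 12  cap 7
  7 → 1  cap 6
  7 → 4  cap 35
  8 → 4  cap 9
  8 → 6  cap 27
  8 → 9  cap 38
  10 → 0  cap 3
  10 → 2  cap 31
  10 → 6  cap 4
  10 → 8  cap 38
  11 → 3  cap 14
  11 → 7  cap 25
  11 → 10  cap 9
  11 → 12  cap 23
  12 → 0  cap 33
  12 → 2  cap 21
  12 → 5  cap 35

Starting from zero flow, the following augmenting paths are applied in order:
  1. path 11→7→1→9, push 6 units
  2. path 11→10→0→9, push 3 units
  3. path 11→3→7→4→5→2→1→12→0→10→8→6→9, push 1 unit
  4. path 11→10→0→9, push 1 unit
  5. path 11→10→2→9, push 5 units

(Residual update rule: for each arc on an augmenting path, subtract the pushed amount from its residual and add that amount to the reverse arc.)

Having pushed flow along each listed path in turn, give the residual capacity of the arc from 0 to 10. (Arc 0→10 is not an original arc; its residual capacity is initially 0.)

Residual capacity of (0,10): 3

after path 1 (11→7→1→9, push 6): res(0,10)=0
after path 2 (11→10→0→9, push 3): res(0,10)=3
after path 3 (11→3→7→4→5→2→1→12→0→10→8→6→9, push 1): res(0,10)=2
after path 4 (11→10→0→9, push 1): res(0,10)=3
after path 5 (11→10→2→9, push 5): res(0,10)=3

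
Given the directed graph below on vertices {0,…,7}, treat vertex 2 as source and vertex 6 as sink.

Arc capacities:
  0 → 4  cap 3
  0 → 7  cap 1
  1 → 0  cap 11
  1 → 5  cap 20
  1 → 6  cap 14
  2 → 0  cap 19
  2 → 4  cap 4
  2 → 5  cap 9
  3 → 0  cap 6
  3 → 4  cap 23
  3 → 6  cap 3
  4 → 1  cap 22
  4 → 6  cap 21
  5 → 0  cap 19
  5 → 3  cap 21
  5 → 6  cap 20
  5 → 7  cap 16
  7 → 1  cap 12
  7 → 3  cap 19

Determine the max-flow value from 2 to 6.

augment #1: 2→4→6 bottleneck 4, total now 4
augment #2: 2→5→6 bottleneck 9, total now 13
augment #3: 2→0→4→6 bottleneck 3, total now 16
augment #4: 2→0→7→1→6 bottleneck 1, total now 17

Maximum flow value: 17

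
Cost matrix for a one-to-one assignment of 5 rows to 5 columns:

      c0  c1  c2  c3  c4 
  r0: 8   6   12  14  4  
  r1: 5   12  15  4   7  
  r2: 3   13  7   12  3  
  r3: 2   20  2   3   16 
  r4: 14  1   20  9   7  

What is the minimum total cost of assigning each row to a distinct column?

optimal assignment: row0→col4 (cost 4), row1→col3 (cost 4), row2→col0 (cost 3), row3→col2 (cost 2), row4→col1 (cost 1)
total = 4 + 4 + 3 + 2 + 1 = 14

Minimum assignment cost: 14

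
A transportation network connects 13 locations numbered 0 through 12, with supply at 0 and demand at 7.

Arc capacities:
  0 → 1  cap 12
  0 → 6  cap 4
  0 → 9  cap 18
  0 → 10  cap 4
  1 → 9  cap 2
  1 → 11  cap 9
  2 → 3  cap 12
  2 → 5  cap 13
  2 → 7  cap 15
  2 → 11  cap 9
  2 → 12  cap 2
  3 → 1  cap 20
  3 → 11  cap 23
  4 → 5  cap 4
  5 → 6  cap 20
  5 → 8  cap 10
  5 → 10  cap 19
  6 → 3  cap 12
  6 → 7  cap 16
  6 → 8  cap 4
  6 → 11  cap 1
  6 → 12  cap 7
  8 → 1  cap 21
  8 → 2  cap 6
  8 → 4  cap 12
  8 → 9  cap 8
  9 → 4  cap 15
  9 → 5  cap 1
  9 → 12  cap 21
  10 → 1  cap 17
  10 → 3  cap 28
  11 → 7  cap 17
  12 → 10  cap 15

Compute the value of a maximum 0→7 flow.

Maximum flow value: 26

augment #1: 0→6→7 bottleneck 4, total now 4
augment #2: 0→1→11→7 bottleneck 9, total now 13
augment #3: 0→9→5→6→7 bottleneck 1, total now 14
augment #4: 0→10→3→11→7 bottleneck 4, total now 18
augment #5: 0→9→4→5→6→7 bottleneck 4, total now 22
augment #6: 0→9→12→10→3→11→7 bottleneck 4, total now 26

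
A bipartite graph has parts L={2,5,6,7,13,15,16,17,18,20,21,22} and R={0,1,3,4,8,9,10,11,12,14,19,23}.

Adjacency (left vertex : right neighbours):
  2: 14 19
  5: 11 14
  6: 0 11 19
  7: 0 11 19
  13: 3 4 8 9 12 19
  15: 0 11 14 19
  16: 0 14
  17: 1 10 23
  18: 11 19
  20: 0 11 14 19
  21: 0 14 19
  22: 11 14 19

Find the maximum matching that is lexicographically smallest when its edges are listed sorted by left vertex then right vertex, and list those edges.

Lex-smallest maximum matching: {(2,14), (5,11), (6,0), (7,19), (13,3), (17,1)}

|M| = 6 (so the lex-smallest maximum matching has 6 edges)
process left vertices in ascending order; for each, take the smallest-labelled available neighbour that still permits 6 edges overall, or leave it unmatched if none does
lex-smallest matching: {2-14, 5-11, 6-0, 7-19, 13-3, 17-1}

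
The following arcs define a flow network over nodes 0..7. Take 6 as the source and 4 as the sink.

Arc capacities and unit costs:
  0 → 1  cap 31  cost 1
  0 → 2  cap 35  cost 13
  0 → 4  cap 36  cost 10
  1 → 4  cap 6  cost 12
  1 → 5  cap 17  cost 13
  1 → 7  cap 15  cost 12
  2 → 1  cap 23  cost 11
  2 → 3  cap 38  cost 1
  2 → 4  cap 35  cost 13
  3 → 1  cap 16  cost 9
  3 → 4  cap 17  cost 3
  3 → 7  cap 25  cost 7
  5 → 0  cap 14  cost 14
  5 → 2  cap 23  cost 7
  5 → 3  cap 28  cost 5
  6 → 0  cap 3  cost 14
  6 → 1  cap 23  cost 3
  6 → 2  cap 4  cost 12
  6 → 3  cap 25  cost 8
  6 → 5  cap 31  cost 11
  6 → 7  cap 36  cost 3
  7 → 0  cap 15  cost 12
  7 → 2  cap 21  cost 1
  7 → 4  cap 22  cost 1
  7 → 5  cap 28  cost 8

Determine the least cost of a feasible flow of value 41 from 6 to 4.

shortest-cost path #1: 6→7→4 push 22 @ unit cost 4 (adds 88)
shortest-cost path #2: 6→7→2→3→4 push 14 @ unit cost 8 (adds 112)
shortest-cost path #3: 6→3→4 push 3 @ unit cost 11 (adds 33)
shortest-cost path #4: 6→1→4 push 2 @ unit cost 15 (adds 30)
total cost = 263

Minimum cost for 41 units: 263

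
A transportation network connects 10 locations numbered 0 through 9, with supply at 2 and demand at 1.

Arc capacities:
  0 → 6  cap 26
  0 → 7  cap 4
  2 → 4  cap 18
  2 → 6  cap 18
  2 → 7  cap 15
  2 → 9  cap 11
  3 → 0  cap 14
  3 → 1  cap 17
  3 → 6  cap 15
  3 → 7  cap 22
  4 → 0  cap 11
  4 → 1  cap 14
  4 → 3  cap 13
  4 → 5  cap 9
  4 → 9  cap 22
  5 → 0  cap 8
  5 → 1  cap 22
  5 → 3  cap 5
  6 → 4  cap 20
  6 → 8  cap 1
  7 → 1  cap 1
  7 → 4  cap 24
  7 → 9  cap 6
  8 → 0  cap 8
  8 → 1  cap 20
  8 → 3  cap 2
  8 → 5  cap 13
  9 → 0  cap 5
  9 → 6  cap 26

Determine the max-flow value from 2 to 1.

Maximum flow value: 38

augment #1: 2→4→1 bottleneck 14, total now 14
augment #2: 2→7→1 bottleneck 1, total now 15
augment #3: 2→4→3→1 bottleneck 4, total now 19
augment #4: 2→6→8→1 bottleneck 1, total now 20
augment #5: 2→6→4→3→1 bottleneck 9, total now 29
augment #6: 2→6→4→5→1 bottleneck 8, total now 37
augment #7: 2→7→4→5→1 bottleneck 1, total now 38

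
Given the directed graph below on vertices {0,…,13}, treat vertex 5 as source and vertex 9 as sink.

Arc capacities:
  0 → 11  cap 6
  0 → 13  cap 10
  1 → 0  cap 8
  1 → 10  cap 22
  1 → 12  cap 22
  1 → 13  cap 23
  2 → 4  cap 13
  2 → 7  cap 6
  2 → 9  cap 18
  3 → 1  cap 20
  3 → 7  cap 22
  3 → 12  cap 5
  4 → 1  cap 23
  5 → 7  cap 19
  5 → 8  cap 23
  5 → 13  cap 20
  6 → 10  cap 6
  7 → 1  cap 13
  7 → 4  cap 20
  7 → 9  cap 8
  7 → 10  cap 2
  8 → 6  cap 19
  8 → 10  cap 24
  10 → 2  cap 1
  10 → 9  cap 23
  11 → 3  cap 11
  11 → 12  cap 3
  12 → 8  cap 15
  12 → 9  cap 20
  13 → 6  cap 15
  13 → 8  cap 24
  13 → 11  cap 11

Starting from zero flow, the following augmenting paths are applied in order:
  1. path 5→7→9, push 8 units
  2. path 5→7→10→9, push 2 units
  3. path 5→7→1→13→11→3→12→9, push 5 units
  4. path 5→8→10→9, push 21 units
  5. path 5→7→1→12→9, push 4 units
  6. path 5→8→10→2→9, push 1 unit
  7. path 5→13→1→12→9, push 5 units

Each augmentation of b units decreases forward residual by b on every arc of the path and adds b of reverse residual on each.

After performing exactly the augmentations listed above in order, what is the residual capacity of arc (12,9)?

after path 1 (5→7→9, push 8): res(12,9)=20
after path 2 (5→7→10→9, push 2): res(12,9)=20
after path 3 (5→7→1→13→11→3→12→9, push 5): res(12,9)=15
after path 4 (5→8→10→9, push 21): res(12,9)=15
after path 5 (5→7→1→12→9, push 4): res(12,9)=11
after path 6 (5→8→10→2→9, push 1): res(12,9)=11
after path 7 (5→13→1→12→9, push 5): res(12,9)=6

Residual capacity of (12,9): 6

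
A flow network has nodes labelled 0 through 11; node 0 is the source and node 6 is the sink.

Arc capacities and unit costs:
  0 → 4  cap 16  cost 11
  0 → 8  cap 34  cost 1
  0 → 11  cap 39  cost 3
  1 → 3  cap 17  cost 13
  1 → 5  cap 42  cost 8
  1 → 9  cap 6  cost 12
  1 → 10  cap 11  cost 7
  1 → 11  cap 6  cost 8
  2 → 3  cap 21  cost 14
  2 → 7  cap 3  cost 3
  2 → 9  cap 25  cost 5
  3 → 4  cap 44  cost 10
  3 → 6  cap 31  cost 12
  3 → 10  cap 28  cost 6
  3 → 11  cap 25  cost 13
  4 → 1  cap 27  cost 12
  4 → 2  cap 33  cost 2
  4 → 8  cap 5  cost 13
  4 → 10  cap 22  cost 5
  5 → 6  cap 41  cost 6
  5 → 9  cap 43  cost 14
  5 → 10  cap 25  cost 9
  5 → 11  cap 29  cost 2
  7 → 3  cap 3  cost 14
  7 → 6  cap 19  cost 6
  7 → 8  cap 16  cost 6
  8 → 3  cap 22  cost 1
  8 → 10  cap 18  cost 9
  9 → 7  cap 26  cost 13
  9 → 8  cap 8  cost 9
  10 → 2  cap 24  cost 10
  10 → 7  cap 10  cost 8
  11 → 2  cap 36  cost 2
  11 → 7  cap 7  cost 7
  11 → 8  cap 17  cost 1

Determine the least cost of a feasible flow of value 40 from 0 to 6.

Minimum cost for 40 units: 654

shortest-cost path #1: 0→8→3→6 push 22 @ unit cost 14 (adds 308)
shortest-cost path #2: 0→11→2→7→6 push 3 @ unit cost 14 (adds 42)
shortest-cost path #3: 0→11→7→6 push 7 @ unit cost 16 (adds 112)
shortest-cost path #4: 0→8→10→7→6 push 8 @ unit cost 24 (adds 192)
total cost = 654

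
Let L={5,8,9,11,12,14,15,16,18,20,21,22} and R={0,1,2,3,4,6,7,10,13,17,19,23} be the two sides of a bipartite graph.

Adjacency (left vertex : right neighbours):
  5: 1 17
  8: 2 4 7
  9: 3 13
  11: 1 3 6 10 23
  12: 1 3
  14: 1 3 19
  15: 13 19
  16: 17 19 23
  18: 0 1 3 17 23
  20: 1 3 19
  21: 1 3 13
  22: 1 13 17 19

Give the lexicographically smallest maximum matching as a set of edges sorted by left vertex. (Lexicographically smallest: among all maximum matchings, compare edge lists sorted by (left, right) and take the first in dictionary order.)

Lex-smallest maximum matching: {(5,1), (8,2), (9,3), (11,6), (14,19), (15,13), (16,23), (18,0), (22,17)}

|M| = 9 (so the lex-smallest maximum matching has 9 edges)
process left vertices in ascending order; for each, take the smallest-labelled available neighbour that still permits 9 edges overall, or leave it unmatched if none does
lex-smallest matching: {5-1, 8-2, 9-3, 11-6, 14-19, 15-13, 16-23, 18-0, 22-17}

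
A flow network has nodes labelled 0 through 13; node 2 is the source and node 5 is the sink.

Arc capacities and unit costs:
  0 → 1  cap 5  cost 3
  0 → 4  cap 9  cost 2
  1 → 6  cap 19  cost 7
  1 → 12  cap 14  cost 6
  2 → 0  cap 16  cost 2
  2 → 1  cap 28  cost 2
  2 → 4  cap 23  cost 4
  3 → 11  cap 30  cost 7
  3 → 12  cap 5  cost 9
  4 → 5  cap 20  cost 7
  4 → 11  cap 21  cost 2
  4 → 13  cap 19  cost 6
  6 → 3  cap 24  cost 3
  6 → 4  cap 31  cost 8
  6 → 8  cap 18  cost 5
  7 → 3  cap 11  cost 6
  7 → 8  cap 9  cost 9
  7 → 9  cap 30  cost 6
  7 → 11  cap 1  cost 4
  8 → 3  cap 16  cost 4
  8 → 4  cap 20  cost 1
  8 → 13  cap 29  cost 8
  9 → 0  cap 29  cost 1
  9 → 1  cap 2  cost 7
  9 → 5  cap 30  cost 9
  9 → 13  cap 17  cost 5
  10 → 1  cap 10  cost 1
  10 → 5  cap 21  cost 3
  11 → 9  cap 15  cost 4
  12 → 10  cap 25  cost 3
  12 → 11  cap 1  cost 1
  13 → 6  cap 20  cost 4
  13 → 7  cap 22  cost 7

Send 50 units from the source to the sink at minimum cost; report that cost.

Minimum cost for 50 units: 752

shortest-cost path #1: 2→4→5 push 20 @ unit cost 11 (adds 220)
shortest-cost path #2: 2→1→12→10→5 push 14 @ unit cost 14 (adds 196)
shortest-cost path #3: 2→4→11→9→5 push 3 @ unit cost 19 (adds 57)
shortest-cost path #4: 2→0→4→11→9→5 push 9 @ unit cost 19 (adds 171)
shortest-cost path #5: 2→1→6→3→12→10→5 push 4 @ unit cost 27 (adds 108)
total cost = 752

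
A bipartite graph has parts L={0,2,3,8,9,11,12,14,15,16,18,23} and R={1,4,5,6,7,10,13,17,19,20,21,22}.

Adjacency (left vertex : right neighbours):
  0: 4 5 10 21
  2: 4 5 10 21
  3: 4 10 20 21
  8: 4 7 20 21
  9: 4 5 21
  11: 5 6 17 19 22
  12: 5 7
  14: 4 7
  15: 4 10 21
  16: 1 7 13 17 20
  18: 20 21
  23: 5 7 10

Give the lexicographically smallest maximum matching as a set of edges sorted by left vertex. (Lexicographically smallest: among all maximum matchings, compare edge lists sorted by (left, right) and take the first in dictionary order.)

|M| = 8 (so the lex-smallest maximum matching has 8 edges)
process left vertices in ascending order; for each, take the smallest-labelled available neighbour that still permits 8 edges overall, or leave it unmatched if none does
lex-smallest matching: {0-4, 2-5, 3-10, 8-7, 9-21, 11-6, 16-1, 18-20}

Lex-smallest maximum matching: {(0,4), (2,5), (3,10), (8,7), (9,21), (11,6), (16,1), (18,20)}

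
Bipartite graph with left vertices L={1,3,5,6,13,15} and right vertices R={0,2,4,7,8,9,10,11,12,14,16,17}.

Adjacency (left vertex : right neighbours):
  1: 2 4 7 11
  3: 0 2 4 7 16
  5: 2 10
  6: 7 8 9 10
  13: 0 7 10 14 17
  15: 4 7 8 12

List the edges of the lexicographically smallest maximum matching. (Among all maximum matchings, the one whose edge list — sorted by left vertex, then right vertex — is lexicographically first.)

Lex-smallest maximum matching: {(1,2), (3,0), (5,10), (6,7), (13,14), (15,4)}

|M| = 6 (so the lex-smallest maximum matching has 6 edges)
process left vertices in ascending order; for each, take the smallest-labelled available neighbour that still permits 6 edges overall, or leave it unmatched if none does
lex-smallest matching: {1-2, 3-0, 5-10, 6-7, 13-14, 15-4}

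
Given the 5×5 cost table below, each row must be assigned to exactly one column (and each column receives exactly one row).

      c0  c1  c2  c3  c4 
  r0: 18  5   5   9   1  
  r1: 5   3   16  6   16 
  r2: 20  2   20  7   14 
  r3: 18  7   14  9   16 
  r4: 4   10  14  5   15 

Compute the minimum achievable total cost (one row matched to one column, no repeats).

one of 2 optimal assignments: row0→col4 (cost 1), row1→col0 (cost 5), row2→col1 (cost 2), row3→col2 (cost 14), row4→col3 (cost 5)
total = 1 + 5 + 2 + 14 + 5 = 27

Minimum assignment cost: 27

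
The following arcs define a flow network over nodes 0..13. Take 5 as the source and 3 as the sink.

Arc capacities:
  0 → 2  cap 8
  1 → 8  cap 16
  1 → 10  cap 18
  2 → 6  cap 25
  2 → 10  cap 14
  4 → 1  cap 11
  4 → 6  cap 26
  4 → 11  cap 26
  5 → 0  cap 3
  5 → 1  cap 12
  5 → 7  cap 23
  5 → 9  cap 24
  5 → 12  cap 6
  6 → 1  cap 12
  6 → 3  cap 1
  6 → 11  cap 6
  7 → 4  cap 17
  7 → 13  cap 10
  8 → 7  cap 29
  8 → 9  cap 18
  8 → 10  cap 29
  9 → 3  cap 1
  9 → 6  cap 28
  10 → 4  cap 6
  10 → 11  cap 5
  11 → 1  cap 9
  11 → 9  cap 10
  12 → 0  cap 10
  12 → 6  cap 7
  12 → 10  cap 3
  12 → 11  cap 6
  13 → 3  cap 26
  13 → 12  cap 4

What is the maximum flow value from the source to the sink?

Maximum flow value: 12

augment #1: 5→9→3 bottleneck 1, total now 1
augment #2: 5→7→13→3 bottleneck 10, total now 11
augment #3: 5→9→6→3 bottleneck 1, total now 12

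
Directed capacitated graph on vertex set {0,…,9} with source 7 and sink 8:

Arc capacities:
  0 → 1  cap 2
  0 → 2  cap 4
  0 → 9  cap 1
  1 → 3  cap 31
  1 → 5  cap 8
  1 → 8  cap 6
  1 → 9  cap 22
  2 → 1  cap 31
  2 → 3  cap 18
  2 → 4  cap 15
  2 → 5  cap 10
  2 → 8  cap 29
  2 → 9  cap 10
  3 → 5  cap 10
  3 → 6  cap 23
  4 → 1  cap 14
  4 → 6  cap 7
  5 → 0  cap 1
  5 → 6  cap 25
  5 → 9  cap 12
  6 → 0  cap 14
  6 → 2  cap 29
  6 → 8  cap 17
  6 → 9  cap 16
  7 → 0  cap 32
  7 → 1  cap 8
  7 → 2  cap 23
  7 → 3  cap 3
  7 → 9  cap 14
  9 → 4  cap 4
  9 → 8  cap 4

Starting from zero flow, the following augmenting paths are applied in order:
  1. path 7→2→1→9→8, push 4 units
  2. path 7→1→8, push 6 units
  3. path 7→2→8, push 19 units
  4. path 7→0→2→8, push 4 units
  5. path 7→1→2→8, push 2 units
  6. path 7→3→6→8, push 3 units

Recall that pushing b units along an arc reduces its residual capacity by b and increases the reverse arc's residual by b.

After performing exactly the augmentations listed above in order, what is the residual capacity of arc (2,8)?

after path 1 (7→2→1→9→8, push 4): res(2,8)=29
after path 2 (7→1→8, push 6): res(2,8)=29
after path 3 (7→2→8, push 19): res(2,8)=10
after path 4 (7→0→2→8, push 4): res(2,8)=6
after path 5 (7→1→2→8, push 2): res(2,8)=4
after path 6 (7→3→6→8, push 3): res(2,8)=4

Residual capacity of (2,8): 4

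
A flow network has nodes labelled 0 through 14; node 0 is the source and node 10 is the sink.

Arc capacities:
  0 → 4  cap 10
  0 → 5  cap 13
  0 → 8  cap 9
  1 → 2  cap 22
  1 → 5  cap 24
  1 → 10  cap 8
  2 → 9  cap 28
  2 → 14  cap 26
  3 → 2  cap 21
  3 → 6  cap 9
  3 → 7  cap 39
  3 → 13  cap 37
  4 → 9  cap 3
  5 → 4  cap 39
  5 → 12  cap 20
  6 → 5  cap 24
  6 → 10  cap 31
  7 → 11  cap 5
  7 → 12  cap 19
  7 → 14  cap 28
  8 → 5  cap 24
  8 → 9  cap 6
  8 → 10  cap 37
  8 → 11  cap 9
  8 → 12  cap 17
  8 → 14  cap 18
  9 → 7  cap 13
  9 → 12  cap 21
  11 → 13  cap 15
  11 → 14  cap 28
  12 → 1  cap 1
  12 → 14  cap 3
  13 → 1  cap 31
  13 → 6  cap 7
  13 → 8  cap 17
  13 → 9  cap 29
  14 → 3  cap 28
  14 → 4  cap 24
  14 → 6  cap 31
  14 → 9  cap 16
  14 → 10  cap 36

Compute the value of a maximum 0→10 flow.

Maximum flow value: 16

augment #1: 0→8→10 bottleneck 9, total now 9
augment #2: 0→5→12→1→10 bottleneck 1, total now 10
augment #3: 0→5→12→14→10 bottleneck 3, total now 13
augment #4: 0→4→9→7→14→10 bottleneck 3, total now 16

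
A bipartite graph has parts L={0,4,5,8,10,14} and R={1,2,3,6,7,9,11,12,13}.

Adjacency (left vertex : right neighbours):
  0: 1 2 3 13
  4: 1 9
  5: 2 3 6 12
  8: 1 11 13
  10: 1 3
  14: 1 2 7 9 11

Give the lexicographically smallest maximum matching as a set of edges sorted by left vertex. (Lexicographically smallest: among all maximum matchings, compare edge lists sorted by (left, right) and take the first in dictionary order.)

Lex-smallest maximum matching: {(0,1), (4,9), (5,2), (8,11), (10,3), (14,7)}

|M| = 6 (so the lex-smallest maximum matching has 6 edges)
process left vertices in ascending order; for each, take the smallest-labelled available neighbour that still permits 6 edges overall, or leave it unmatched if none does
lex-smallest matching: {0-1, 4-9, 5-2, 8-11, 10-3, 14-7}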